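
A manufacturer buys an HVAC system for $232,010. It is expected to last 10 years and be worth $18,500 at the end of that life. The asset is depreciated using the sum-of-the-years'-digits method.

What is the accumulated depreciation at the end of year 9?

Depreciable base = $232,010 − $18,500 = $213,510.
Sum of the years' digits = 10+9+8+7+6+5+4+3+2+1 = 55.
Year 1: $213,510 × 10/55 = $38,820. Book value $193,190.
Year 2: $213,510 × 9/55 = $34,938. Book value $158,252.
Year 3: $213,510 × 8/55 = $31,056. Book value $127,196.
Year 4: $213,510 × 7/55 = $27,174. Book value $100,022.
Year 5: $213,510 × 6/55 = $23,292. Book value $76,730.
Year 6: $213,510 × 5/55 = $19,410. Book value $57,320.
Year 7: $213,510 × 4/55 = $15,528. Book value $41,792.
Year 8: $213,510 × 3/55 = $11,646. Book value $30,146.
Year 9: $213,510 × 2/55 = $7,764. Book value $22,382.
Accumulated through year 9 = $232,010 − $22,382 = $209,628.

$209,628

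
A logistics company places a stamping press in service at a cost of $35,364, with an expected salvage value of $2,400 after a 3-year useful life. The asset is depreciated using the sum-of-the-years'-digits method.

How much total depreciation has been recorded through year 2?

$27,470

Depreciable base = $35,364 − $2,400 = $32,964.
Sum of the years' digits = 3+2+1 = 6.
Year 1: $32,964 × 3/6 = $16,482. Book value $18,882.
Year 2: $32,964 × 2/6 = $10,988. Book value $7,894.
Accumulated through year 2 = $35,364 − $7,894 = $27,470.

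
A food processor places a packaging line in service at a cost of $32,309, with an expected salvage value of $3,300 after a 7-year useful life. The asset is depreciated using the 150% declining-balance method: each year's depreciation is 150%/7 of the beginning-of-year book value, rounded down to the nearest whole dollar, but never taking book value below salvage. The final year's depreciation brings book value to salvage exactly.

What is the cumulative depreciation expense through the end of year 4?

Depreciable base = $32,309 − $3,300 = $29,009.
Year 1: ⌊$32,309 × 150%/7⌋ = $6,923. Book value $25,386.
Year 2: ⌊$25,386 × 150%/7⌋ = $5,439. Book value $19,947.
Year 3: ⌊$19,947 × 150%/7⌋ = $4,274. Book value $15,673.
Year 4: ⌊$15,673 × 150%/7⌋ = $3,358. Book value $12,315.
Accumulated through year 4 = $32,309 − $12,315 = $19,994.

$19,994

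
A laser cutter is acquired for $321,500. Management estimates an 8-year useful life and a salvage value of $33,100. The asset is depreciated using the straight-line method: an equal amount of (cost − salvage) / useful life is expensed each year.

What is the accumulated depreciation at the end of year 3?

$108,150

Depreciable base = $321,500 − $33,100 = $288,400.
Annual expense = $288,400 / 8 = $36,050.
End of year 1: book value $285,450.
End of year 2: book value $249,400.
End of year 3: book value $213,350.
Accumulated through year 3 = $321,500 − $213,350 = $108,150.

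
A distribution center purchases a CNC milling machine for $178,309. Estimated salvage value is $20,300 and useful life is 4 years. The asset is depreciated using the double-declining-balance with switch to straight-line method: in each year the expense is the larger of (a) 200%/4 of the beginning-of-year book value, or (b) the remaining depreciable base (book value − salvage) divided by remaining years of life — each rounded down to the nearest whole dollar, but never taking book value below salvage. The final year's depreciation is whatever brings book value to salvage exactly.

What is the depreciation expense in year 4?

Depreciable base = $178,309 − $20,300 = $158,009.
Year 1: DB = ⌊$178,309 × 200%/4⌋ = $89,154; SL = ⌊$158,009/4⌋ = $39,502 → take DB $89,154. Book value $89,155.
Year 2: DB = ⌊$89,155 × 200%/4⌋ = $44,577; SL = ⌊$68,855/3⌋ = $22,951 → take DB $44,577. Book value $44,578.
Year 3: DB = ⌊$44,578 × 200%/4⌋ = $22,289; SL = ⌊$24,278/2⌋ = $12,139 → take DB $22,289. Book value $22,289.
Year 4 (final): $22,289 − $20,300 = $1,989. Book value $20,300.

$1,989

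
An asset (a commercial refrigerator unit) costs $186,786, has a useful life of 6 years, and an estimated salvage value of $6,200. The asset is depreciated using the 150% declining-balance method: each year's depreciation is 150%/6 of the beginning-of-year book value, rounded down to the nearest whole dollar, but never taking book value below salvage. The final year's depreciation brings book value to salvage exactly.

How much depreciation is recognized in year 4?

$19,700

Depreciable base = $186,786 − $6,200 = $180,586.
Year 1: ⌊$186,786 × 150%/6⌋ = $46,696. Book value $140,090.
Year 2: ⌊$140,090 × 150%/6⌋ = $35,022. Book value $105,068.
Year 3: ⌊$105,068 × 150%/6⌋ = $26,267. Book value $78,801.
Year 4: ⌊$78,801 × 150%/6⌋ = $19,700. Book value $59,101.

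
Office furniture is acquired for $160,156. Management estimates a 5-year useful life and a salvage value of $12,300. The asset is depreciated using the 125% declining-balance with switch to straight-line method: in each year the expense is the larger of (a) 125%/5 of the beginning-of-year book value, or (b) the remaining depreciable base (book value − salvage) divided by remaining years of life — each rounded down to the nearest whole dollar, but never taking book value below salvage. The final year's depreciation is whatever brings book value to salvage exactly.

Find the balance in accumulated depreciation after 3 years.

$95,997

Depreciable base = $160,156 − $12,300 = $147,856.
Year 1: DB = ⌊$160,156 × 125%/5⌋ = $40,039; SL = ⌊$147,856/5⌋ = $29,571 → take DB $40,039. Book value $120,117.
Year 2: DB = ⌊$120,117 × 125%/5⌋ = $30,029; SL = ⌊$107,817/4⌋ = $26,954 → take DB $30,029. Book value $90,088.
Year 3: DB = ⌊$90,088 × 125%/5⌋ = $22,522; SL = ⌊$77,788/3⌋ = $25,929 → take SL $25,929. Book value $64,159.
Accumulated through year 3 = $160,156 − $64,159 = $95,997.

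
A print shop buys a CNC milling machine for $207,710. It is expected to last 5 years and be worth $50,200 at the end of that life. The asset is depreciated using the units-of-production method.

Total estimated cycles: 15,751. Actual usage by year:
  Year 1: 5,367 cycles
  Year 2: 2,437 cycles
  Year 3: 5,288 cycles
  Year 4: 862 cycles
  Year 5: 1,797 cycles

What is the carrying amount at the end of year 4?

Depreciable base = $207,710 − $50,200 = $157,510.
Rate = $157,510 / 15,751 cycles = $10 per cycle.
Year 1: 5,367 × $10 = $53,670. Book value $154,040.
Year 2: 2,437 × $10 = $24,370. Book value $129,670.
Year 3: 5,288 × $10 = $52,880. Book value $76,790.
Year 4: 862 × $10 = $8,620. Book value $68,170.

$68,170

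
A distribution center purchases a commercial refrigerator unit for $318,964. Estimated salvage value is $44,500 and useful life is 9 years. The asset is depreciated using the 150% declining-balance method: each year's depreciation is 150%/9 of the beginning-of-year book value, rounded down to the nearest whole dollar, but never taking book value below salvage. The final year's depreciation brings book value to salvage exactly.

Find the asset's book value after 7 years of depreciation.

$89,019

Depreciable base = $318,964 − $44,500 = $274,464.
Year 1: ⌊$318,964 × 150%/9⌋ = $53,160. Book value $265,804.
Year 2: ⌊$265,804 × 150%/9⌋ = $44,300. Book value $221,504.
Year 3: ⌊$221,504 × 150%/9⌋ = $36,917. Book value $184,587.
Year 4: ⌊$184,587 × 150%/9⌋ = $30,764. Book value $153,823.
Year 5: ⌊$153,823 × 150%/9⌋ = $25,637. Book value $128,186.
Year 6: ⌊$128,186 × 150%/9⌋ = $21,364. Book value $106,822.
Year 7: ⌊$106,822 × 150%/9⌋ = $17,803. Book value $89,019.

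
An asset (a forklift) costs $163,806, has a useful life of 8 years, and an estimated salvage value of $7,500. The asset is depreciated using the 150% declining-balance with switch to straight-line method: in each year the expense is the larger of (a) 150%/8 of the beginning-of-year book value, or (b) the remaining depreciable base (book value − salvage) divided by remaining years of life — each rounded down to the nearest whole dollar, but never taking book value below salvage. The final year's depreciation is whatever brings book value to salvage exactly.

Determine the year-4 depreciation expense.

$16,474

Depreciable base = $163,806 − $7,500 = $156,306.
Year 1: DB = ⌊$163,806 × 150%/8⌋ = $30,713; SL = ⌊$156,306/8⌋ = $19,538 → take DB $30,713. Book value $133,093.
Year 2: DB = ⌊$133,093 × 150%/8⌋ = $24,954; SL = ⌊$125,593/7⌋ = $17,941 → take DB $24,954. Book value $108,139.
Year 3: DB = ⌊$108,139 × 150%/8⌋ = $20,276; SL = ⌊$100,639/6⌋ = $16,773 → take DB $20,276. Book value $87,863.
Year 4: DB = ⌊$87,863 × 150%/8⌋ = $16,474; SL = ⌊$80,363/5⌋ = $16,072 → take DB $16,474. Book value $71,389.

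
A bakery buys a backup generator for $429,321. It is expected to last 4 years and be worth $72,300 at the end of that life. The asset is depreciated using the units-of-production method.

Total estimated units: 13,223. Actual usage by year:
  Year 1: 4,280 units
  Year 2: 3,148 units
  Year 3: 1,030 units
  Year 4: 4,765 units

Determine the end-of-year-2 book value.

Depreciable base = $429,321 − $72,300 = $357,021.
Rate = $357,021 / 13,223 units = $27 per unit.
Year 1: 4,280 × $27 = $115,560. Book value $313,761.
Year 2: 3,148 × $27 = $84,996. Book value $228,765.

$228,765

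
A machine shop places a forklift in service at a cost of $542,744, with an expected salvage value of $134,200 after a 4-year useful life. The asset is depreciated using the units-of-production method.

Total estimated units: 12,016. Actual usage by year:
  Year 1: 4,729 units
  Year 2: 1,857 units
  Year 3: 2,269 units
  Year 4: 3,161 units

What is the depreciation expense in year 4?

$107,474

Depreciable base = $542,744 − $134,200 = $408,544.
Rate = $408,544 / 12,016 units = $34 per unit.
Year 1: 4,729 × $34 = $160,786. Book value $381,958.
Year 2: 1,857 × $34 = $63,138. Book value $318,820.
Year 3: 2,269 × $34 = $77,146. Book value $241,674.
Year 4: 3,161 × $34 = $107,474. Book value $134,200.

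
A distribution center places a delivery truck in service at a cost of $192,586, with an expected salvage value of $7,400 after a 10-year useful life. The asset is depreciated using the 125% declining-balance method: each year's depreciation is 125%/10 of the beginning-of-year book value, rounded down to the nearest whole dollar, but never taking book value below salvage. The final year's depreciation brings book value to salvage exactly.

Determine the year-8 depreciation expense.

Depreciable base = $192,586 − $7,400 = $185,186.
Year 1: ⌊$192,586 × 125%/10⌋ = $24,073. Book value $168,513.
Year 2: ⌊$168,513 × 125%/10⌋ = $21,064. Book value $147,449.
Year 3: ⌊$147,449 × 125%/10⌋ = $18,431. Book value $129,018.
Year 4: ⌊$129,018 × 125%/10⌋ = $16,127. Book value $112,891.
Year 5: ⌊$112,891 × 125%/10⌋ = $14,111. Book value $98,780.
Year 6: ⌊$98,780 × 125%/10⌋ = $12,347. Book value $86,433.
Year 7: ⌊$86,433 × 125%/10⌋ = $10,804. Book value $75,629.
Year 8: ⌊$75,629 × 125%/10⌋ = $9,453. Book value $66,176.

$9,453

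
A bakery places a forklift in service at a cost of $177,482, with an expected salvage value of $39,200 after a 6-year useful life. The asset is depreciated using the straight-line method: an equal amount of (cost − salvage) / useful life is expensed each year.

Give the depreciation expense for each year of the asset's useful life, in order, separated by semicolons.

Depreciable base = $177,482 − $39,200 = $138,282.
Annual expense = $138,282 / 6 = $23,047.
End of year 1: book value $154,435.
End of year 2: book value $131,388.
End of year 3: book value $108,341.
End of year 4: book value $85,294.
End of year 5: book value $62,247.
End of year 6: book value $39,200.

$23,047; $23,047; $23,047; $23,047; $23,047; $23,047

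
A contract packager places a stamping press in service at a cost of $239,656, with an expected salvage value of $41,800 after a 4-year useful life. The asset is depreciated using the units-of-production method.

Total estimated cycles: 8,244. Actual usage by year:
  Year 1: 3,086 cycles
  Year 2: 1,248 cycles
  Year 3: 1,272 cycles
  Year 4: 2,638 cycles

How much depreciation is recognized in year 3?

$30,528

Depreciable base = $239,656 − $41,800 = $197,856.
Rate = $197,856 / 8,244 cycles = $24 per cycle.
Year 1: 3,086 × $24 = $74,064. Book value $165,592.
Year 2: 1,248 × $24 = $29,952. Book value $135,640.
Year 3: 1,272 × $24 = $30,528. Book value $105,112.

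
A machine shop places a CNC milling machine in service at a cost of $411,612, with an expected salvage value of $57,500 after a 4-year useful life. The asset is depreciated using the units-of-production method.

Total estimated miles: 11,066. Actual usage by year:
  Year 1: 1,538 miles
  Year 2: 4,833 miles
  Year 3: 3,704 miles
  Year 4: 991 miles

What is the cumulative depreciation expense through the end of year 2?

Depreciable base = $411,612 − $57,500 = $354,112.
Rate = $354,112 / 11,066 miles = $32 per mile.
Year 1: 1,538 × $32 = $49,216. Book value $362,396.
Year 2: 4,833 × $32 = $154,656. Book value $207,740.
Accumulated through year 2 = $411,612 − $207,740 = $203,872.

$203,872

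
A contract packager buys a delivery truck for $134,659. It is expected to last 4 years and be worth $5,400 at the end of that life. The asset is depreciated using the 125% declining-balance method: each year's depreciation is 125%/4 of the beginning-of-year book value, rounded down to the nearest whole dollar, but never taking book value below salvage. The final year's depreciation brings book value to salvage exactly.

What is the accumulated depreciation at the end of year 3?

$90,900

Depreciable base = $134,659 − $5,400 = $129,259.
Year 1: ⌊$134,659 × 125%/4⌋ = $42,080. Book value $92,579.
Year 2: ⌊$92,579 × 125%/4⌋ = $28,930. Book value $63,649.
Year 3: ⌊$63,649 × 125%/4⌋ = $19,890. Book value $43,759.
Accumulated through year 3 = $134,659 − $43,759 = $90,900.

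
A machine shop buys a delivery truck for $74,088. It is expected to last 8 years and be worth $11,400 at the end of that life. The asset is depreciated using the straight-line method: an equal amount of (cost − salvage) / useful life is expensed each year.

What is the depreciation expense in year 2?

$7,836

Depreciable base = $74,088 − $11,400 = $62,688.
Annual expense = $62,688 / 8 = $7,836.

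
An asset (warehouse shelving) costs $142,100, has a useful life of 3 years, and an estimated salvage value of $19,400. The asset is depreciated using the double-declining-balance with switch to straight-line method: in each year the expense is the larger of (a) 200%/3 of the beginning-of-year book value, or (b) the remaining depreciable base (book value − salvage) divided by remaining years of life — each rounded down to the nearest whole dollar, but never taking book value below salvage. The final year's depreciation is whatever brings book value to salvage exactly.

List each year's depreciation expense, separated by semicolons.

$94,733; $27,967; $0

Depreciable base = $142,100 − $19,400 = $122,700.
Year 1: DB = ⌊$142,100 × 200%/3⌋ = $94,733; SL = ⌊$122,700/3⌋ = $40,900 → take DB $94,733. Book value $47,367.
Year 2: DB = ⌊$47,367 × 200%/3⌋ = $31,578; SL = ⌊$27,967/2⌋ = $13,983 → take DB $31,578, capped at $27,967. Book value $19,400.
Year 3 (final): $19,400 − $19,400 = $0. Book value $19,400.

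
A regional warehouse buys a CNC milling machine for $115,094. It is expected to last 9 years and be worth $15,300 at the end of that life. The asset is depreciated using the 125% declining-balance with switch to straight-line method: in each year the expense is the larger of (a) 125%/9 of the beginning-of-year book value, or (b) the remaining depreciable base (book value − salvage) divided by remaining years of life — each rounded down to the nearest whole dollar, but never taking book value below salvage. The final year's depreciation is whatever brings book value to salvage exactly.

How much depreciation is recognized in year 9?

Depreciable base = $115,094 − $15,300 = $99,794.
Year 1: DB = ⌊$115,094 × 125%/9⌋ = $15,985; SL = ⌊$99,794/9⌋ = $11,088 → take DB $15,985. Book value $99,109.
Year 2: DB = ⌊$99,109 × 125%/9⌋ = $13,765; SL = ⌊$83,809/8⌋ = $10,476 → take DB $13,765. Book value $85,344.
Year 3: DB = ⌊$85,344 × 125%/9⌋ = $11,853; SL = ⌊$70,044/7⌋ = $10,006 → take DB $11,853. Book value $73,491.
Year 4: DB = ⌊$73,491 × 125%/9⌋ = $10,207; SL = ⌊$58,191/6⌋ = $9,698 → take DB $10,207. Book value $63,284.
Year 5: DB = ⌊$63,284 × 125%/9⌋ = $8,789; SL = ⌊$47,984/5⌋ = $9,596 → take SL $9,596. Book value $53,688.
Year 6: DB = ⌊$53,688 × 125%/9⌋ = $7,456; SL = ⌊$38,388/4⌋ = $9,597 → take SL $9,597. Book value $44,091.
Year 7: DB = ⌊$44,091 × 125%/9⌋ = $6,123; SL = ⌊$28,791/3⌋ = $9,597 → take SL $9,597. Book value $34,494.
Year 8: DB = ⌊$34,494 × 125%/9⌋ = $4,790; SL = ⌊$19,194/2⌋ = $9,597 → take SL $9,597. Book value $24,897.
Year 9 (final): $24,897 − $15,300 = $9,597. Book value $15,300.

$9,597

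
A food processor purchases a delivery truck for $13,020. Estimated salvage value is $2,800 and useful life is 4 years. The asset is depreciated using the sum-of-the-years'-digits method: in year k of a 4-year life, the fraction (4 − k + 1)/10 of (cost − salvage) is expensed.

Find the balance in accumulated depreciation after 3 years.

$9,198

Depreciable base = $13,020 − $2,800 = $10,220.
Sum of the years' digits = 4+3+2+1 = 10.
Year 1: $10,220 × 4/10 = $4,088. Book value $8,932.
Year 2: $10,220 × 3/10 = $3,066. Book value $5,866.
Year 3: $10,220 × 2/10 = $2,044. Book value $3,822.
Accumulated through year 3 = $13,020 − $3,822 = $9,198.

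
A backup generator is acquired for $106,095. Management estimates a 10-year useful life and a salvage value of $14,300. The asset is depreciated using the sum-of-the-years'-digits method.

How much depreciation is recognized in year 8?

$5,007

Depreciable base = $106,095 − $14,300 = $91,795.
Sum of the years' digits = 10+9+8+7+6+5+4+3+2+1 = 55.
Year 1: $91,795 × 10/55 = $16,690. Book value $89,405.
Year 2: $91,795 × 9/55 = $15,021. Book value $74,384.
Year 3: $91,795 × 8/55 = $13,352. Book value $61,032.
Year 4: $91,795 × 7/55 = $11,683. Book value $49,349.
Year 5: $91,795 × 6/55 = $10,014. Book value $39,335.
Year 6: $91,795 × 5/55 = $8,345. Book value $30,990.
Year 7: $91,795 × 4/55 = $6,676. Book value $24,314.
Year 8: $91,795 × 3/55 = $5,007. Book value $19,307.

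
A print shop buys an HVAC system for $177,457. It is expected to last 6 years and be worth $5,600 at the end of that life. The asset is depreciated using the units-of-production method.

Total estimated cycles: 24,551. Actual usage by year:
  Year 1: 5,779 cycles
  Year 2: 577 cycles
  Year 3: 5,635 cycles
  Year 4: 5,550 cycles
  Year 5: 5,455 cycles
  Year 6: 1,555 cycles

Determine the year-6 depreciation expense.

$10,885

Depreciable base = $177,457 − $5,600 = $171,857.
Rate = $171,857 / 24,551 cycles = $7 per cycle.
Year 1: 5,779 × $7 = $40,453. Book value $137,004.
Year 2: 577 × $7 = $4,039. Book value $132,965.
Year 3: 5,635 × $7 = $39,445. Book value $93,520.
Year 4: 5,550 × $7 = $38,850. Book value $54,670.
Year 5: 5,455 × $7 = $38,185. Book value $16,485.
Year 6: 1,555 × $7 = $10,885. Book value $5,600.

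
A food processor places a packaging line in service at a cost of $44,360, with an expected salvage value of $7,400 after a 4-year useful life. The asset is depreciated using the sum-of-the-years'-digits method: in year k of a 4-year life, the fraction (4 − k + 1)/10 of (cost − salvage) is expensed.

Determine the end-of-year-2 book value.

$18,488

Depreciable base = $44,360 − $7,400 = $36,960.
Sum of the years' digits = 4+3+2+1 = 10.
Year 1: $36,960 × 4/10 = $14,784. Book value $29,576.
Year 2: $36,960 × 3/10 = $11,088. Book value $18,488.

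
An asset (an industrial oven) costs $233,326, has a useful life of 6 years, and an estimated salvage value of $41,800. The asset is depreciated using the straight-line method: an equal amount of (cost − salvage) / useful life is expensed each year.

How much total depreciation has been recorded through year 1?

Depreciable base = $233,326 − $41,800 = $191,526.
Annual expense = $191,526 / 6 = $31,921.
End of year 1: book value $201,405.
Accumulated through year 1 = $233,326 − $201,405 = $31,921.

$31,921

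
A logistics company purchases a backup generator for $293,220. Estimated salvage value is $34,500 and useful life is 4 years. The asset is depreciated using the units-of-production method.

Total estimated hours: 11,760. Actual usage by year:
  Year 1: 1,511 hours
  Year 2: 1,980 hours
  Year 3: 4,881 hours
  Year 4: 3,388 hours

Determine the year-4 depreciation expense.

Depreciable base = $293,220 − $34,500 = $258,720.
Rate = $258,720 / 11,760 hours = $22 per hour.
Year 1: 1,511 × $22 = $33,242. Book value $259,978.
Year 2: 1,980 × $22 = $43,560. Book value $216,418.
Year 3: 4,881 × $22 = $107,382. Book value $109,036.
Year 4: 3,388 × $22 = $74,536. Book value $34,500.

$74,536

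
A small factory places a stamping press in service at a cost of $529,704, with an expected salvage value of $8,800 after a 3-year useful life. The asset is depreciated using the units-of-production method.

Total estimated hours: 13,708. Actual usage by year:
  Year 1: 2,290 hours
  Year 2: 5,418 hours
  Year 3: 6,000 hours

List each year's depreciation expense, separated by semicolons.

Depreciable base = $529,704 − $8,800 = $520,904.
Rate = $520,904 / 13,708 hours = $38 per hour.
Year 1: 2,290 × $38 = $87,020. Book value $442,684.
Year 2: 5,418 × $38 = $205,884. Book value $236,800.
Year 3: 6,000 × $38 = $228,000. Book value $8,800.

$87,020; $205,884; $228,000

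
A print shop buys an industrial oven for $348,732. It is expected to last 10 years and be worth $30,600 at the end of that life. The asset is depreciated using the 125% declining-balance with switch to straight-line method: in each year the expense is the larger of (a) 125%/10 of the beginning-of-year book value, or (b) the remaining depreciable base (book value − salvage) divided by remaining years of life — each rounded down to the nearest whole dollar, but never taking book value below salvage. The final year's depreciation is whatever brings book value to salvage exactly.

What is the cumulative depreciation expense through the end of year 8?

Depreciable base = $348,732 − $30,600 = $318,132.
Year 1: DB = ⌊$348,732 × 125%/10⌋ = $43,591; SL = ⌊$318,132/10⌋ = $31,813 → take DB $43,591. Book value $305,141.
Year 2: DB = ⌊$305,141 × 125%/10⌋ = $38,142; SL = ⌊$274,541/9⌋ = $30,504 → take DB $38,142. Book value $266,999.
Year 3: DB = ⌊$266,999 × 125%/10⌋ = $33,374; SL = ⌊$236,399/8⌋ = $29,549 → take DB $33,374. Book value $233,625.
Year 4: DB = ⌊$233,625 × 125%/10⌋ = $29,203; SL = ⌊$203,025/7⌋ = $29,003 → take DB $29,203. Book value $204,422.
Year 5: DB = ⌊$204,422 × 125%/10⌋ = $25,552; SL = ⌊$173,822/6⌋ = $28,970 → take SL $28,970. Book value $175,452.
Year 6: DB = ⌊$175,452 × 125%/10⌋ = $21,931; SL = ⌊$144,852/5⌋ = $28,970 → take SL $28,970. Book value $146,482.
Year 7: DB = ⌊$146,482 × 125%/10⌋ = $18,310; SL = ⌊$115,882/4⌋ = $28,970 → take SL $28,970. Book value $117,512.
Year 8: DB = ⌊$117,512 × 125%/10⌋ = $14,689; SL = ⌊$86,912/3⌋ = $28,970 → take SL $28,970. Book value $88,542.
Accumulated through year 8 = $348,732 − $88,542 = $260,190.

$260,190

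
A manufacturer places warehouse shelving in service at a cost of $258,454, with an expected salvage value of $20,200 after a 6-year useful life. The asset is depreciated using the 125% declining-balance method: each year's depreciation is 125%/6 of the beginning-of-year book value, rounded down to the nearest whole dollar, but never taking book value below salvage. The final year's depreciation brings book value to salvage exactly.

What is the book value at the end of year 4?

$101,521

Depreciable base = $258,454 − $20,200 = $238,254.
Year 1: ⌊$258,454 × 125%/6⌋ = $53,844. Book value $204,610.
Year 2: ⌊$204,610 × 125%/6⌋ = $42,627. Book value $161,983.
Year 3: ⌊$161,983 × 125%/6⌋ = $33,746. Book value $128,237.
Year 4: ⌊$128,237 × 125%/6⌋ = $26,716. Book value $101,521.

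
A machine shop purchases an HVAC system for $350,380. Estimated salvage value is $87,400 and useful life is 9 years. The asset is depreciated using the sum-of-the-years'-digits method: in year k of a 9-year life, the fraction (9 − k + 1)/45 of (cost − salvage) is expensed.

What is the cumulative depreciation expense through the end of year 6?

Depreciable base = $350,380 − $87,400 = $262,980.
Sum of the years' digits = 9+8+7+6+5+4+3+2+1 = 45.
Year 1: $262,980 × 9/45 = $52,596. Book value $297,784.
Year 2: $262,980 × 8/45 = $46,752. Book value $251,032.
Year 3: $262,980 × 7/45 = $40,908. Book value $210,124.
Year 4: $262,980 × 6/45 = $35,064. Book value $175,060.
Year 5: $262,980 × 5/45 = $29,220. Book value $145,840.
Year 6: $262,980 × 4/45 = $23,376. Book value $122,464.
Accumulated through year 6 = $350,380 − $122,464 = $227,916.

$227,916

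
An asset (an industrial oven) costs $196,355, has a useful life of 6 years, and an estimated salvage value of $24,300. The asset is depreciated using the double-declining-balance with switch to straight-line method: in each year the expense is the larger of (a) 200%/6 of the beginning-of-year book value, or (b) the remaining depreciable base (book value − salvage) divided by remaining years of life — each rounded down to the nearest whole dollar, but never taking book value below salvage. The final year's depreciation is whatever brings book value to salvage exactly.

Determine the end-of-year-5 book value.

$25,858

Depreciable base = $196,355 − $24,300 = $172,055.
Year 1: DB = ⌊$196,355 × 200%/6⌋ = $65,451; SL = ⌊$172,055/6⌋ = $28,675 → take DB $65,451. Book value $130,904.
Year 2: DB = ⌊$130,904 × 200%/6⌋ = $43,634; SL = ⌊$106,604/5⌋ = $21,320 → take DB $43,634. Book value $87,270.
Year 3: DB = ⌊$87,270 × 200%/6⌋ = $29,090; SL = ⌊$62,970/4⌋ = $15,742 → take DB $29,090. Book value $58,180.
Year 4: DB = ⌊$58,180 × 200%/6⌋ = $19,393; SL = ⌊$33,880/3⌋ = $11,293 → take DB $19,393. Book value $38,787.
Year 5: DB = ⌊$38,787 × 200%/6⌋ = $12,929; SL = ⌊$14,487/2⌋ = $7,243 → take DB $12,929. Book value $25,858.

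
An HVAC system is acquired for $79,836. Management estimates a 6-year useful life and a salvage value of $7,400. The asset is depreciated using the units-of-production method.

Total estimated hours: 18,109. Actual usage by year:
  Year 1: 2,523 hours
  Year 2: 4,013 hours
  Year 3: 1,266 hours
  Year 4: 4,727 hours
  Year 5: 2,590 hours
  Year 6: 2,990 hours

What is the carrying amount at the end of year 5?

Depreciable base = $79,836 − $7,400 = $72,436.
Rate = $72,436 / 18,109 hours = $4 per hour.
Year 1: 2,523 × $4 = $10,092. Book value $69,744.
Year 2: 4,013 × $4 = $16,052. Book value $53,692.
Year 3: 1,266 × $4 = $5,064. Book value $48,628.
Year 4: 4,727 × $4 = $18,908. Book value $29,720.
Year 5: 2,590 × $4 = $10,360. Book value $19,360.

$19,360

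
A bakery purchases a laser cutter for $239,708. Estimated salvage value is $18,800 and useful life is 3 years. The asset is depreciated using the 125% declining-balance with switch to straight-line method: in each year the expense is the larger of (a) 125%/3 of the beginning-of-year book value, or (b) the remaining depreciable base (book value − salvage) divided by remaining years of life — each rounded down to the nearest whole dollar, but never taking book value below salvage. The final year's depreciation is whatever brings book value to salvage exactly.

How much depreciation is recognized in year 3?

$60,515

Depreciable base = $239,708 − $18,800 = $220,908.
Year 1: DB = ⌊$239,708 × 125%/3⌋ = $99,878; SL = ⌊$220,908/3⌋ = $73,636 → take DB $99,878. Book value $139,830.
Year 2: DB = ⌊$139,830 × 125%/3⌋ = $58,262; SL = ⌊$121,030/2⌋ = $60,515 → take SL $60,515. Book value $79,315.
Year 3 (final): $79,315 − $18,800 = $60,515. Book value $18,800.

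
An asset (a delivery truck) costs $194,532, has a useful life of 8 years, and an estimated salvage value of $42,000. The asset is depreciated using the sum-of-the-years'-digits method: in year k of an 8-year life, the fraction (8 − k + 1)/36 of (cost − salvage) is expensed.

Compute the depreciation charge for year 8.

$4,237

Depreciable base = $194,532 − $42,000 = $152,532.
Sum of the years' digits = 8+7+6+5+4+3+2+1 = 36.
Year 1: $152,532 × 8/36 = $33,896. Book value $160,636.
Year 2: $152,532 × 7/36 = $29,659. Book value $130,977.
Year 3: $152,532 × 6/36 = $25,422. Book value $105,555.
Year 4: $152,532 × 5/36 = $21,185. Book value $84,370.
Year 5: $152,532 × 4/36 = $16,948. Book value $67,422.
Year 6: $152,532 × 3/36 = $12,711. Book value $54,711.
Year 7: $152,532 × 2/36 = $8,474. Book value $46,237.
Year 8: $152,532 × 1/36 = $4,237. Book value $42,000.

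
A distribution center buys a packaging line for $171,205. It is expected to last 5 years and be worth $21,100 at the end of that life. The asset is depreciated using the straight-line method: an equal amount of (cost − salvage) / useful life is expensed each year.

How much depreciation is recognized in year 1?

Depreciable base = $171,205 − $21,100 = $150,105.
Annual expense = $150,105 / 5 = $30,021.

$30,021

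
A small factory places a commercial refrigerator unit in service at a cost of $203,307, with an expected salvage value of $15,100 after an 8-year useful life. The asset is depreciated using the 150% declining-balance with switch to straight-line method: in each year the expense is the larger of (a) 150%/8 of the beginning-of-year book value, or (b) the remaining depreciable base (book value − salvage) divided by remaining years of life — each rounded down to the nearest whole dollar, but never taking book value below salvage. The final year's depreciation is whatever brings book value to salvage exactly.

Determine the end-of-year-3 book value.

Depreciable base = $203,307 − $15,100 = $188,207.
Year 1: DB = ⌊$203,307 × 150%/8⌋ = $38,120; SL = ⌊$188,207/8⌋ = $23,525 → take DB $38,120. Book value $165,187.
Year 2: DB = ⌊$165,187 × 150%/8⌋ = $30,972; SL = ⌊$150,087/7⌋ = $21,441 → take DB $30,972. Book value $134,215.
Year 3: DB = ⌊$134,215 × 150%/8⌋ = $25,165; SL = ⌊$119,115/6⌋ = $19,852 → take DB $25,165. Book value $109,050.

$109,050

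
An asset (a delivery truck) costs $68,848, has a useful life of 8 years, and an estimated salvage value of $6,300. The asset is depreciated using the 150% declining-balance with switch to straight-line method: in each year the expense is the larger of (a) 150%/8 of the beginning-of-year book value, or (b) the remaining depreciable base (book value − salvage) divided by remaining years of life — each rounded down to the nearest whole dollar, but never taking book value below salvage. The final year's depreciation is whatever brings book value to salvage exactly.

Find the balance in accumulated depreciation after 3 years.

$31,919

Depreciable base = $68,848 − $6,300 = $62,548.
Year 1: DB = ⌊$68,848 × 150%/8⌋ = $12,909; SL = ⌊$62,548/8⌋ = $7,818 → take DB $12,909. Book value $55,939.
Year 2: DB = ⌊$55,939 × 150%/8⌋ = $10,488; SL = ⌊$49,639/7⌋ = $7,091 → take DB $10,488. Book value $45,451.
Year 3: DB = ⌊$45,451 × 150%/8⌋ = $8,522; SL = ⌊$39,151/6⌋ = $6,525 → take DB $8,522. Book value $36,929.
Accumulated through year 3 = $68,848 − $36,929 = $31,919.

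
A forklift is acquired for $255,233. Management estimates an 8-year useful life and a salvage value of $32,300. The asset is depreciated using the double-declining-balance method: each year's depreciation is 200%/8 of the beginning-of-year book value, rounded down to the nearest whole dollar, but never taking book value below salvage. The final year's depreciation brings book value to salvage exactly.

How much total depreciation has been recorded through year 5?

$194,664

Depreciable base = $255,233 − $32,300 = $222,933.
Year 1: ⌊$255,233 × 200%/8⌋ = $63,808. Book value $191,425.
Year 2: ⌊$191,425 × 200%/8⌋ = $47,856. Book value $143,569.
Year 3: ⌊$143,569 × 200%/8⌋ = $35,892. Book value $107,677.
Year 4: ⌊$107,677 × 200%/8⌋ = $26,919. Book value $80,758.
Year 5: ⌊$80,758 × 200%/8⌋ = $20,189. Book value $60,569.
Accumulated through year 5 = $255,233 − $60,569 = $194,664.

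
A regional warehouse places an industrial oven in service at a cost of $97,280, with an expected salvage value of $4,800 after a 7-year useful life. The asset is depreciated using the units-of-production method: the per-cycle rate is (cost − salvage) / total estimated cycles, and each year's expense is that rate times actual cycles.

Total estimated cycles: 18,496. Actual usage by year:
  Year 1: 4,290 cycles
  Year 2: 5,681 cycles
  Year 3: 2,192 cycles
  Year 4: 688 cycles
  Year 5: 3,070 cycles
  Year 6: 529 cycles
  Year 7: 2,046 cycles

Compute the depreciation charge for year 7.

Depreciable base = $97,280 − $4,800 = $92,480.
Rate = $92,480 / 18,496 cycles = $5 per cycle.
Year 1: 4,290 × $5 = $21,450. Book value $75,830.
Year 2: 5,681 × $5 = $28,405. Book value $47,425.
Year 3: 2,192 × $5 = $10,960. Book value $36,465.
Year 4: 688 × $5 = $3,440. Book value $33,025.
Year 5: 3,070 × $5 = $15,350. Book value $17,675.
Year 6: 529 × $5 = $2,645. Book value $15,030.
Year 7: 2,046 × $5 = $10,230. Book value $4,800.

$10,230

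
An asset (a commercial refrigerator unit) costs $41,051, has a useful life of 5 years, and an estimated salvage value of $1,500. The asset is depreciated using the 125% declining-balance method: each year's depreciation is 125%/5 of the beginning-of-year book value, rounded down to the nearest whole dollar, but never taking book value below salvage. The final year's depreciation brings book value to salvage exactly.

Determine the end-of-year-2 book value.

Depreciable base = $41,051 − $1,500 = $39,551.
Year 1: ⌊$41,051 × 125%/5⌋ = $10,262. Book value $30,789.
Year 2: ⌊$30,789 × 125%/5⌋ = $7,697. Book value $23,092.

$23,092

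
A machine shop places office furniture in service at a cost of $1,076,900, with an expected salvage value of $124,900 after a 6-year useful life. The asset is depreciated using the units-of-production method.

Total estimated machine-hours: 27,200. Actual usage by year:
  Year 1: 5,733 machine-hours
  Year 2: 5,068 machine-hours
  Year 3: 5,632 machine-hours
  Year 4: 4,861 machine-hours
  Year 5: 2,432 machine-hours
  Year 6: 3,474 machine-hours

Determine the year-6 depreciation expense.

Depreciable base = $1,076,900 − $124,900 = $952,000.
Rate = $952,000 / 27,200 machine-hours = $35 per machine-hour.
Year 1: 5,733 × $35 = $200,655. Book value $876,245.
Year 2: 5,068 × $35 = $177,380. Book value $698,865.
Year 3: 5,632 × $35 = $197,120. Book value $501,745.
Year 4: 4,861 × $35 = $170,135. Book value $331,610.
Year 5: 2,432 × $35 = $85,120. Book value $246,490.
Year 6: 3,474 × $35 = $121,590. Book value $124,900.

$121,590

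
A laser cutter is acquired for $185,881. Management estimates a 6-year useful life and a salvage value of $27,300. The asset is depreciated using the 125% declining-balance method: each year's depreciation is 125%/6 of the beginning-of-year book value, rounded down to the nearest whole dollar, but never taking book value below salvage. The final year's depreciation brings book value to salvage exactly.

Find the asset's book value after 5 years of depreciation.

Depreciable base = $185,881 − $27,300 = $158,581.
Year 1: ⌊$185,881 × 125%/6⌋ = $38,725. Book value $147,156.
Year 2: ⌊$147,156 × 125%/6⌋ = $30,657. Book value $116,499.
Year 3: ⌊$116,499 × 125%/6⌋ = $24,270. Book value $92,229.
Year 4: ⌊$92,229 × 125%/6⌋ = $19,214. Book value $73,015.
Year 5: ⌊$73,015 × 125%/6⌋ = $15,211. Book value $57,804.

$57,804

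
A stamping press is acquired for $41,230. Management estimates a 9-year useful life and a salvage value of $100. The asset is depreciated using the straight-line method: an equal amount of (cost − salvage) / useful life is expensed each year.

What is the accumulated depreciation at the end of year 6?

Depreciable base = $41,230 − $100 = $41,130.
Annual expense = $41,130 / 9 = $4,570.
End of year 1: book value $36,660.
End of year 2: book value $32,090.
End of year 3: book value $27,520.
End of year 4: book value $22,950.
End of year 5: book value $18,380.
End of year 6: book value $13,810.
Accumulated through year 6 = $41,230 − $13,810 = $27,420.

$27,420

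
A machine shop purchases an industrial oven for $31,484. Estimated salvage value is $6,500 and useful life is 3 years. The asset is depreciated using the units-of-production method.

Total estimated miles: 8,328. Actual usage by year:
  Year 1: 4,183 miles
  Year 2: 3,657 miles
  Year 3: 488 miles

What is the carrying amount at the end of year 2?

$7,964

Depreciable base = $31,484 − $6,500 = $24,984.
Rate = $24,984 / 8,328 miles = $3 per mile.
Year 1: 4,183 × $3 = $12,549. Book value $18,935.
Year 2: 3,657 × $3 = $10,971. Book value $7,964.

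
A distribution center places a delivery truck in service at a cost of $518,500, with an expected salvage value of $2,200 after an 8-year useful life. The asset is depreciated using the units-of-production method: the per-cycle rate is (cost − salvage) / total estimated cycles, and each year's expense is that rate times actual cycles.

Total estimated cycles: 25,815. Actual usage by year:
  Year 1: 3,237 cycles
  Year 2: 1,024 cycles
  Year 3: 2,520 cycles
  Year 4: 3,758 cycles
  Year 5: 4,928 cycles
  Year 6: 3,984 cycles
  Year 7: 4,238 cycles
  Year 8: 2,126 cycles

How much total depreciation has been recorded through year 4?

$210,780

Depreciable base = $518,500 − $2,200 = $516,300.
Rate = $516,300 / 25,815 cycles = $20 per cycle.
Year 1: 3,237 × $20 = $64,740. Book value $453,760.
Year 2: 1,024 × $20 = $20,480. Book value $433,280.
Year 3: 2,520 × $20 = $50,400. Book value $382,880.
Year 4: 3,758 × $20 = $75,160. Book value $307,720.
Accumulated through year 4 = $518,500 − $307,720 = $210,780.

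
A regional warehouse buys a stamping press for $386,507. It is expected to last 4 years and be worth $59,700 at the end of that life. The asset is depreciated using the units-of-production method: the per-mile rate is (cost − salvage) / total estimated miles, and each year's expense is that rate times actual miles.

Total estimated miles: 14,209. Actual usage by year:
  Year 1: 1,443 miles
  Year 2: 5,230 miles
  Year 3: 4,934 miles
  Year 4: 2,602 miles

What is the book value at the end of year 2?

Depreciable base = $386,507 − $59,700 = $326,807.
Rate = $326,807 / 14,209 miles = $23 per mile.
Year 1: 1,443 × $23 = $33,189. Book value $353,318.
Year 2: 5,230 × $23 = $120,290. Book value $233,028.

$233,028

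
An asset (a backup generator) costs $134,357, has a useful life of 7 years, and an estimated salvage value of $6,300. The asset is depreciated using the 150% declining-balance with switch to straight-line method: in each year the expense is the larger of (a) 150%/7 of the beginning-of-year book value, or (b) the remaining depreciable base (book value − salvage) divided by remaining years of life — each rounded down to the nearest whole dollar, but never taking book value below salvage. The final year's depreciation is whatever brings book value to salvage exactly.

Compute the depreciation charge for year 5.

$14,718

Depreciable base = $134,357 − $6,300 = $128,057.
Year 1: DB = ⌊$134,357 × 150%/7⌋ = $28,790; SL = ⌊$128,057/7⌋ = $18,293 → take DB $28,790. Book value $105,567.
Year 2: DB = ⌊$105,567 × 150%/7⌋ = $22,621; SL = ⌊$99,267/6⌋ = $16,544 → take DB $22,621. Book value $82,946.
Year 3: DB = ⌊$82,946 × 150%/7⌋ = $17,774; SL = ⌊$76,646/5⌋ = $15,329 → take DB $17,774. Book value $65,172.
Year 4: DB = ⌊$65,172 × 150%/7⌋ = $13,965; SL = ⌊$58,872/4⌋ = $14,718 → take SL $14,718. Book value $50,454.
Year 5: DB = ⌊$50,454 × 150%/7⌋ = $10,811; SL = ⌊$44,154/3⌋ = $14,718 → take SL $14,718. Book value $35,736.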